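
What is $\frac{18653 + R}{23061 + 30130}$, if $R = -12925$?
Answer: $\frac{5728}{53191} \approx 0.10769$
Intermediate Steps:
$\frac{18653 + R}{23061 + 30130} = \frac{18653 - 12925}{23061 + 30130} = \frac{5728}{53191}$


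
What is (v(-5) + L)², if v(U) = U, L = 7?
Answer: 4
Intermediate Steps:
(v(-5) + L)² = (-5 + 7)² = 2² = 4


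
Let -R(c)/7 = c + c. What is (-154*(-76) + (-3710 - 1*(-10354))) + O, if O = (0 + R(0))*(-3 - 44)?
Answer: 18348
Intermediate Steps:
R(c) = -14*c (R(c) = -7*(c + c) = -14*c)
O = 0 (O = (0 - 14*0)*(-3 - 44) = (0 + 0)*(-47) = 0*(-47) = 0)
(-154*(-76) + (-3710 - 1*(-10354))) + O = (-154*(-76) + (-3710 - 1*(-10354))) + 0 = (11704 + (-3710 + 10354)) + 0 = (11704 + 6644) + 0 = 18348 + 0 = 18348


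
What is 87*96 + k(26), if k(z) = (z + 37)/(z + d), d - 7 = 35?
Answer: 567999/68 ≈ 8352.9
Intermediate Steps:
d = 42 (d = 7 + 35 = 42)
k(z) = (37 + z)/(42 + z) (k(z) = (z + 37)/(z + 42) = (37 + z)/(42 + z))
87*96 + k(26) = 87*96 + (37 + 26)/(42 + 26) = 8352 + 63/68 = 567999/68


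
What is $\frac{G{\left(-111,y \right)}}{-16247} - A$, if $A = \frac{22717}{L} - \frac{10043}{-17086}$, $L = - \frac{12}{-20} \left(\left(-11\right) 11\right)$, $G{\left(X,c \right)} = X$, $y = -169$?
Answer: $\frac{2861111580395}{9160675986} \approx 312.33$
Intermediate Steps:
$L = - \frac{363}{5}$ ($L = \left(-12\right) \left(- \frac{1}{20}\right) \left(-121\right) = \frac{3}{5} \left(-121\right) = - \frac{363}{5} \approx -72.6$)
$A = - \frac{1937067701}{6202218}$ ($A = \frac{22717}{- \frac{363}{5}} - \frac{10043}{-17086} = 22717 \left(- \frac{5}{363}\right) - - \frac{10043}{17086} = - \frac{113585}{363} + \frac{10043}{17086} = - \frac{1937067701}{6202218} \approx -312.32$)
$\frac{G{\left(-111,y \right)}}{-16247} - A = - \frac{111}{-16247} - - \frac{1937067701}{6202218} = \left(-111\right) \left(- \frac{1}{16247}\right) + \frac{1937067701}{6202218} = \frac{111}{16247} + \frac{1937067701}{6202218} = \frac{2861111580395}{9160675986}$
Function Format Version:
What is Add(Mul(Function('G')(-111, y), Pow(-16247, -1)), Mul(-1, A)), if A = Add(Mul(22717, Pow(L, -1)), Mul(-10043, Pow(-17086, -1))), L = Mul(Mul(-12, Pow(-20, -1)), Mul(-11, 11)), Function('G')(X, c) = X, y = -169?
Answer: Rational(2861111580395, 9160675986) ≈ 312.33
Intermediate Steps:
L = Rational(-363, 5) (L = Mul(Mul(-12, Rational(-1, 20)), -121) = Mul(Rational(3, 5), -121) = Rational(-363, 5) ≈ -72.600)
A = Rational(-1937067701, 6202218) (A = Add(Mul(22717, Pow(Rational(-363, 5), -1)), Mul(-10043, Pow(-17086, -1))) = Add(Mul(22717, Rational(-5, 363)), Mul(-10043, Rational(-1, 17086))) = Add(Rational(-113585, 363), Rational(10043, 17086)) = Rational(-1937067701, 6202218) ≈ -312.32)
Add(Mul(Function('G')(-111, y), Pow(-16247, -1)), Mul(-1, A)) = Add(Mul(-111, Pow(-16247, -1)), Mul(-1, Rational(-1937067701, 6202218))) = Add(Mul(-111, Rational(-1, 16247)), Rational(1937067701, 6202218)) = Add(Rational(111, 16247), Rational(1937067701, 6202218)) = Rational(2861111580395, 9160675986)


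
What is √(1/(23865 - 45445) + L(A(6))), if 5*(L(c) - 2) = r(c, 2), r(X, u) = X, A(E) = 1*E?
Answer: √14902069/2158 ≈ 1.7888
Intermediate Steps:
A(E) = E
L(c) = 2 + c/5
√(1/(23865 - 45445) + L(A(6))) = √(1/(23865 - 45445) + (2 + (⅕)*6)) = √(1/(-21580) + (2 + 6/5)) = √(-1/21580 + 16/5) = √(13811/4316) = √14902069/2158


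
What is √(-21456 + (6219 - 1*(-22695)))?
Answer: √7458 ≈ 86.360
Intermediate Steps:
√(-21456 + (6219 - 1*(-22695))) = √(-21456 + (6219 + 22695)) = √(-21456 + 28914) = √7458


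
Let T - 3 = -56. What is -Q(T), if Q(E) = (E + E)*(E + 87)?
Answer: 3604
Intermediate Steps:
T = -53 (T = 3 - 56 = -53)
Q(E) = 2*E*(87 + E) (Q(E) = (2*E)*(87 + E) = 2*E*(87 + E))
-Q(T) = -2*(-53)*(87 - 53) = -2*(-53)*34 = -1*(-3604) = 3604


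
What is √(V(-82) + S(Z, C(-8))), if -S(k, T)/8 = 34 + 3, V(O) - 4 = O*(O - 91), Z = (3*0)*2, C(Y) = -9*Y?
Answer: √13894 ≈ 117.87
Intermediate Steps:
Z = 0 (Z = 0*2 = 0)
V(O) = 4 + O*(-91 + O) (V(O) = 4 + O*(O - 91) = 4 + O*(-91 + O))
S(k, T) = -296 (S(k, T) = -8*(34 + 3) = -8*37 = -296)
√(V(-82) + S(Z, C(-8))) = √((4 + (-82)² - 91*(-82)) - 296) = √((4 + 6724 + 7462) - 296) = √(14190 - 296) = √13894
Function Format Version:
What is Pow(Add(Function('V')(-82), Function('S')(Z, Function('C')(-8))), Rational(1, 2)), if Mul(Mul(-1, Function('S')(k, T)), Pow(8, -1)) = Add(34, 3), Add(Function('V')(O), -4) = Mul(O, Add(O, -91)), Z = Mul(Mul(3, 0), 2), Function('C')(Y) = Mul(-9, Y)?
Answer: Pow(13894, Rational(1, 2)) ≈ 117.87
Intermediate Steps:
Z = 0 (Z = Mul(0, 2) = 0)
Function('V')(O) = Add(4, Mul(O, Add(-91, O))) (Function('V')(O) = Add(4, Mul(O, Add(O, -91))) = Add(4, Mul(O, Add(-91, O))))
Function('S')(k, T) = -296 (Function('S')(k, T) = Mul(-8, Add(34, 3)) = Mul(-8, 37) = -296)
Pow(Add(Function('V')(-82), Function('S')(Z, Function('C')(-8))), Rational(1, 2)) = Pow(Add(Add(4, Pow(-82, 2), Mul(-91, -82)), -296), Rational(1, 2)) = Pow(Add(Add(4, 6724, 7462), -296), Rational(1, 2)) = Pow(Add(14190, -296), Rational(1, 2)) = Pow(13894, Rational(1, 2))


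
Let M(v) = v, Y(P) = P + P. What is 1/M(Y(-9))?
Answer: -1/18 ≈ -0.055556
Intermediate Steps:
Y(P) = 2*P
1/M(Y(-9)) = 1/(2*(-9)) = 1/(-18) = -1/18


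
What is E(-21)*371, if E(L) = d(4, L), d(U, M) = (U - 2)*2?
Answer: 1484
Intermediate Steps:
d(U, M) = -4 + 2*U (d(U, M) = (-2 + U)*2 = -4 + 2*U)
E(L) = 4 (E(L) = -4 + 2*4 = -4 + 8 = 4)
E(-21)*371 = 4*371 = 1484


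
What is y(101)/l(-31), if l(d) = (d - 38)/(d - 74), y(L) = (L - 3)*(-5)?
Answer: -17150/23 ≈ -745.65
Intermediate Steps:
y(L) = 15 - 5*L (y(L) = (-3 + L)*(-5) = 15 - 5*L)
l(d) = (-38 + d)/(-74 + d)
y(101)/l(-31) = (15 - 5*101)/(((-38 - 31)/(-74 - 31))) = (15 - 505)/((-69/(-105))) = -490/((-1/105*(-69))) = -490/23/35 = -490*35/23 = -17150/23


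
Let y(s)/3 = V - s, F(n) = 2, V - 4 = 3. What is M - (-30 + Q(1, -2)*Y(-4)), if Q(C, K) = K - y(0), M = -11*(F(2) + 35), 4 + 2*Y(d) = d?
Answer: -469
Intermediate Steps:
V = 7 (V = 4 + 3 = 7)
Y(d) = -2 + d/2
M = -407 (M = -11*(2 + 35) = -11*37 = -407)
y(s) = 21 - 3*s (y(s) = 3*(7 - s) = 21 - 3*s)
Q(C, K) = -21 + K (Q(C, K) = K - (21 - 3*0) = K - (21 + 0) = K - 1*21 = K - 21 = -21 + K)
M - (-30 + Q(1, -2)*Y(-4)) = -407 - (-30 + (-21 - 2)*(-2 + (½)*(-4))) = -407 - (-30 - 23*(-2 - 2)) = -407 - (-30 - 23*(-4)) = -407 - (-30 + 92) = -407 - 1*62 = -407 - 62 = -469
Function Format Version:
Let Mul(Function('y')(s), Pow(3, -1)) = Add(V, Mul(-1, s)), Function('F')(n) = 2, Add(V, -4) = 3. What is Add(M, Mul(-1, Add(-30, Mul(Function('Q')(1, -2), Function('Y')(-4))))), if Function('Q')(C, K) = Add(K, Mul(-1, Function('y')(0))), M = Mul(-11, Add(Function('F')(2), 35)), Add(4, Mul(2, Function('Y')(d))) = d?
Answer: -469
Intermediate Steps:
V = 7 (V = Add(4, 3) = 7)
Function('Y')(d) = Add(-2, Mul(Rational(1, 2), d))
M = -407 (M = Mul(-11, Add(2, 35)) = Mul(-11, 37) = -407)
Function('y')(s) = Add(21, Mul(-3, s)) (Function('y')(s) = Mul(3, Add(7, Mul(-1, s))) = Add(21, Mul(-3, s)))
Function('Q')(C, K) = Add(-21, K) (Function('Q')(C, K) = Add(K, Mul(-1, Add(21, Mul(-3, 0)))) = Add(K, Mul(-1, Add(21, 0))) = Add(K, Mul(-1, 21)) = Add(K, -21) = Add(-21, K))
Add(M, Mul(-1, Add(-30, Mul(Function('Q')(1, -2), Function('Y')(-4))))) = Add(-407, Mul(-1, Add(-30, Mul(Add(-21, -2), Add(-2, Mul(Rational(1, 2), -4)))))) = Add(-407, Mul(-1, Add(-30, Mul(-23, Add(-2, -2))))) = Add(-407, Mul(-1, Add(-30, Mul(-23, -4)))) = Add(-407, Mul(-1, Add(-30, 92))) = Add(-407, Mul(-1, 62)) = Add(-407, -62) = -469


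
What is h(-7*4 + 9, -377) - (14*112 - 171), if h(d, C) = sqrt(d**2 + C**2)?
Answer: -1397 + sqrt(142490) ≈ -1019.5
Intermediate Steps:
h(d, C) = sqrt(C**2 + d**2)
h(-7*4 + 9, -377) - (14*112 - 171) = sqrt((-377)**2 + (-7*4 + 9)**2) - (14*112 - 171) = sqrt(142129 + (-28 + 9)**2) - (1568 - 171) = sqrt(142129 + (-19)**2) - 1*1397 = sqrt(142129 + 361) - 1397 = sqrt(142490) - 1397 = -1397 + sqrt(142490)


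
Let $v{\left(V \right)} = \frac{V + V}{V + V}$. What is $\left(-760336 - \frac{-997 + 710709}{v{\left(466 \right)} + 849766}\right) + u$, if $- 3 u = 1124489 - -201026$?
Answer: $- \frac{3064706359277}{2549301} \approx -1.2022 \cdot 10^{6}$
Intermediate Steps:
$v{\left(V \right)} = 1$ ($v{\left(V \right)} = \frac{2 V}{2 V} = 2 V \frac{1}{2 V} = 1$)
$u = - \frac{1325515}{3}$ ($u = - \frac{1124489 - -201026}{3} = - \frac{1124489 + 201026}{3} = \left(- \frac{1}{3}\right) 1325515 = - \frac{1325515}{3} \approx -4.4184 \cdot 10^{5}$)
$\left(-760336 - \frac{-997 + 710709}{v{\left(466 \right)} + 849766}\right) + u = \left(-760336 - \frac{-997 + 710709}{1 + 849766}\right) - \frac{1325515}{3} = \left(-760336 - \frac{709712}{849767}\right) - \frac{1325515}{3} = - \frac{646109151424}{849767} - \frac{1325515}{3} = - \frac{3064706359277}{2549301}$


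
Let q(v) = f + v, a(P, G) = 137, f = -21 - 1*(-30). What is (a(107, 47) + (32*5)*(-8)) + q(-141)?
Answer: -1275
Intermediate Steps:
f = 9 (f = -21 + 30 = 9)
q(v) = 9 + v
(a(107, 47) + (32*5)*(-8)) + q(-141) = (137 + (32*5)*(-8)) + (9 - 141) = (137 + 160*(-8)) - 132 = (137 - 1280) - 132 = -1143 - 132 = -1275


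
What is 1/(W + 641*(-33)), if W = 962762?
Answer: 1/941609 ≈ 1.0620e-6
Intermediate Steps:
1/(W + 641*(-33)) = 1/(962762 + 641*(-33)) = 1/(962762 - 21153) = 1/941609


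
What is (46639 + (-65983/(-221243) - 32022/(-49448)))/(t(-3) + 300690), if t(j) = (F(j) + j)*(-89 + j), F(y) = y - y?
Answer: 85040353393971/548762537042104 ≈ 0.15497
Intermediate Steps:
F(y) = 0
t(j) = j*(-89 + j) (t(j) = (0 + j)*(-89 + j) = j*(-89 + j))
(46639 + (-65983/(-221243) - 32022/(-49448)))/(t(-3) + 300690) = (46639 + (-65983/(-221243) - 32022/(-49448)))/(-3*(-89 - 3) + 300690) = (46639 + (-65983*(-1/221243) - 32022*(-1/49448)))/(-3*(-92) + 300690) = (46639 + (65983/221243 + 16011/24724))/(276 + 300690) = (46639 + 5173685365/5470011932)/300966 = (255121060181913/5470011932)*(1/300966) = 85040353393971/548762537042104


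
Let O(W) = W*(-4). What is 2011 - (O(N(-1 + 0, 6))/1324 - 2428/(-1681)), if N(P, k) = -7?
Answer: 1118127086/556411 ≈ 2009.5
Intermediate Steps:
O(W) = -4*W
2011 - (O(N(-1 + 0, 6))/1324 - 2428/(-1681)) = 2011 - (-4*(-7)/1324 - 2428/(-1681)) = 2011 - (28*(1/1324) - 2428*(-1/1681)) = 2011 - (7/331 + 2428/1681) = 2011 - 1*815435/556411 = 2011 - 815435/556411 = 1118127086/556411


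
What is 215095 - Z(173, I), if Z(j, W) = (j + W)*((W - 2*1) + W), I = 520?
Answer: -504239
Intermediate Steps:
Z(j, W) = (-2 + 2*W)*(W + j) (Z(j, W) = (W + j)*((W - 2) + W) = (W + j)*((-2 + W) + W) = (W + j)*(-2 + 2*W) = (-2 + 2*W)*(W + j))
215095 - Z(173, I) = 215095 - (-2*520 - 2*173 + 2*520² + 2*520*173) = 215095 - (-1040 - 346 + 2*270400 + 179920) = 215095 - (-1040 - 346 + 540800 + 179920) = 215095 - 1*719334 = 215095 - 719334 = -504239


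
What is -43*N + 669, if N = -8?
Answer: 1013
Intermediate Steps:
-43*N + 669 = -43*(-8) + 669 = 344 + 669 = 1013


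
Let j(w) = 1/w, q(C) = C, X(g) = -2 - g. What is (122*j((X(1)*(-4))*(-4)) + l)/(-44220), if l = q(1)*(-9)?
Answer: 277/1061280 ≈ 0.00026101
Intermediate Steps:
j(w) = 1/w
l = -9 (l = 1*(-9) = -9)
(122*j((X(1)*(-4))*(-4)) + l)/(-44220) = (122/((((-2 - 1*1)*(-4))*(-4))) - 9)/(-44220) = (122/((((-2 - 1)*(-4))*(-4))) - 9)*(-1/44220) = (122/((-3*(-4)*(-4))) - 9)*(-1/44220) = (122/((12*(-4))) - 9)*(-1/44220) = (122/(-48) - 9)*(-1/44220) = (122*(-1/48) - 9)*(-1/44220) = (-61/24 - 9)*(-1/44220) = -277/24*(-1/44220) = 277/1061280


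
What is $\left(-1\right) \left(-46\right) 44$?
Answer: $2024$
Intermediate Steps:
$\left(-1\right) \left(-46\right) 44 = 46 \cdot 44 = 2024$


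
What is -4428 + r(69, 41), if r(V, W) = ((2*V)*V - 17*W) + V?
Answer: 4466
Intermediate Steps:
r(V, W) = V - 17*W + 2*V² (r(V, W) = (2*V² - 17*W) + V = (-17*W + 2*V²) + V = V - 17*W + 2*V²)
-4428 + r(69, 41) = -4428 + (69 - 17*41 + 2*69²) = -4428 + (69 - 697 + 2*4761) = -4428 + (69 - 697 + 9522) = -4428 + 8894 = 4466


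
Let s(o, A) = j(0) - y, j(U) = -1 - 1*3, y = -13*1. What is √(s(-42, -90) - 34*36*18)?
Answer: 3*I*√2447 ≈ 148.4*I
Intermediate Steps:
y = -13
j(U) = -4 (j(U) = -1 - 3 = -4)
s(o, A) = 9 (s(o, A) = -4 - 1*(-13) = -4 + 13 = 9)
√(s(-42, -90) - 34*36*18) = √(9 - 34*36*18) = √(9 - 1224*18) = √(9 - 22032) = √(-22023) = 3*I*√2447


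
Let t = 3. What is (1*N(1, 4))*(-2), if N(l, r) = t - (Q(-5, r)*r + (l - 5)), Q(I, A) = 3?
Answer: 10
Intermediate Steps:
N(l, r) = 8 - l - 3*r (N(l, r) = 3 - (3*r + (l - 5)) = 3 - (3*r + (-5 + l)) = 3 - (-5 + l + 3*r) = 3 + (5 - l - 3*r) = 8 - l - 3*r)
(1*N(1, 4))*(-2) = (1*(8 - 1*1 - 3*4))*(-2) = (1*(8 - 1 - 12))*(-2) = (1*(-5))*(-2) = -5*(-2) = 10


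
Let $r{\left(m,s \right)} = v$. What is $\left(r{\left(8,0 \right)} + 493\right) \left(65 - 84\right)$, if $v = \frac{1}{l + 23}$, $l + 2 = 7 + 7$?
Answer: $- \frac{327864}{35} \approx -9367.5$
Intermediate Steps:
$l = 12$ ($l = -2 + \left(7 + 7\right) = -2 + 14 = 12$)
$v = \frac{1}{35}$ ($v = \frac{1}{12 + 23} = \frac{1}{35} \approx 0.028571$)
$r{\left(m,s \right)} = \frac{1}{35}$
$\left(r{\left(8,0 \right)} + 493\right) \left(65 - 84\right) = \left(\frac{1}{35} + 493\right) \left(65 - 84\right) = \frac{17256}{35} \left(-19\right) = - \frac{327864}{35}$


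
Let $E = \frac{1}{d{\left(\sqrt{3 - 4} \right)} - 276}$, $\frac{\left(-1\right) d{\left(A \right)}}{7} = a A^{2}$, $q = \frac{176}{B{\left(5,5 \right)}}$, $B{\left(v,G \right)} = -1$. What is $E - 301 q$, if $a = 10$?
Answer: $\frac{10913055}{206} \approx 52976.0$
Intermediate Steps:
$q = -176$ ($q = \frac{176}{-1} = 176 \left(-1\right) = -176$)
$d{\left(A \right)} = - 70 A^{2}$ ($d{\left(A \right)} = - 7 \cdot 10 A^{2} = - 70 A^{2}$)
$E = - \frac{1}{206}$ ($E = \frac{1}{- 70 \left(\sqrt{3 - 4}\right)^{2} - 276} = \frac{1}{- 70 \left(\sqrt{-1}\right)^{2} - 276} = \frac{1}{- 70 i^{2} - 276} = \frac{1}{\left(-70\right) \left(-1\right) - 276} = \frac{1}{70 - 276} = \frac{1}{-206} = - \frac{1}{206} \approx -0.0048544$)
$E - 301 q = - \frac{1}{206} - -52976 = - \frac{1}{206} + 52976 = \frac{10913055}{206}$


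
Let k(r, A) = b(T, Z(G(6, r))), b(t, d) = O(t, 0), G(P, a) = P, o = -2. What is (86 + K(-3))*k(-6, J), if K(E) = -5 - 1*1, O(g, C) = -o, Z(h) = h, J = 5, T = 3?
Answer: 160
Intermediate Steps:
O(g, C) = 2 (O(g, C) = -1*(-2) = 2)
K(E) = -6 (K(E) = -5 - 1 = -6)
b(t, d) = 2
k(r, A) = 2
(86 + K(-3))*k(-6, J) = (86 - 6)*2 = 80*2 = 160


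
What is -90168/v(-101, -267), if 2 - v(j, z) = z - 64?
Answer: -30056/111 ≈ -270.77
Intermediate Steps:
v(j, z) = 66 - z (v(j, z) = 2 - (z - 64) = 2 - (-64 + z) = 2 + (64 - z) = 66 - z)
-90168/v(-101, -267) = -90168/(66 - 1*(-267)) = -90168/(66 + 267) = -90168/333 = -90168*1/333 = -30056/111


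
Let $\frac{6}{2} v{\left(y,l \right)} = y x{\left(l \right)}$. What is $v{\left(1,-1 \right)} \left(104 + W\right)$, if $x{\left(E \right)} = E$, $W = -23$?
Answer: $-27$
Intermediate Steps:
$v{\left(y,l \right)} = \frac{l y}{3}$ ($v{\left(y,l \right)} = \frac{y l}{3} = \frac{l y}{3}$)
$v{\left(1,-1 \right)} \left(104 + W\right) = \frac{1}{3} \left(-1\right) 1 \left(104 - 23\right) = \left(- \frac{1}{3}\right) 81 = -27$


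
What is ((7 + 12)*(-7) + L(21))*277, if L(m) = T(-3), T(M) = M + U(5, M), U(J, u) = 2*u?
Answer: -39334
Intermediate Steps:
T(M) = 3*M (T(M) = M + 2*M = 3*M)
L(m) = -9 (L(m) = 3*(-3) = -9)
((7 + 12)*(-7) + L(21))*277 = ((7 + 12)*(-7) - 9)*277 = (19*(-7) - 9)*277 = (-133 - 9)*277 = -142*277 = -39334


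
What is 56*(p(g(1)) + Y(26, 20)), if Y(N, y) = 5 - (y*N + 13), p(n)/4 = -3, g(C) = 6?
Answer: -30240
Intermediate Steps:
p(n) = -12 (p(n) = 4*(-3) = -12)
Y(N, y) = -8 - N*y (Y(N, y) = 5 - (N*y + 13) = 5 - (13 + N*y) = 5 + (-13 - N*y) = -8 - N*y)
56*(p(g(1)) + Y(26, 20)) = 56*(-12 + (-8 - 1*26*20)) = 56*(-12 + (-8 - 520)) = 56*(-12 - 528) = 56*(-540) = -30240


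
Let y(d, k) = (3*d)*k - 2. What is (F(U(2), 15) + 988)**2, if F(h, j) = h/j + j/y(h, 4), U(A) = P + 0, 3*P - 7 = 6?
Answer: 7916194729/8100 ≈ 9.7731e+5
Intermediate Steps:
P = 13/3 (P = 7/3 + (1/3)*6 = 7/3 + 2 = 13/3 ≈ 4.3333)
y(d, k) = -2 + 3*d*k (y(d, k) = 3*d*k - 2 = -2 + 3*d*k)
U(A) = 13/3 (U(A) = 13/3 + 0 = 13/3)
F(h, j) = h/j + j/(-2 + 12*h) (F(h, j) = h/j + j/(-2 + 3*h*4) = h/j + j/(-2 + 12*h))
(F(U(2), 15) + 988)**2 = (((1/2)*15**2 + 13*(-1 + 6*(13/3))/3)/(15*(-1 + 6*(13/3))) + 988)**2 = (((1/2)*225 + 13*(-1 + 26)/3)/(15*(-1 + 26)) + 988)**2 = ((1/15)*(225/2 + (13/3)*25)/25 + 988)**2 = ((1/15)*(1/25)*(225/2 + 325/3) + 988)**2 = ((1/15)*(1/25)*(1325/6) + 988)**2 = (53/90 + 988)**2 = (88973/90)**2 = 7916194729/8100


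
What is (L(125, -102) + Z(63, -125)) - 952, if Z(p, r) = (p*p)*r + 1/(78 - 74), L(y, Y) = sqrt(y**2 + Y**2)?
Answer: -1988307/4 + sqrt(26029) ≈ -4.9692e+5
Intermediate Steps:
L(y, Y) = sqrt(Y**2 + y**2)
Z(p, r) = 1/4 + r*p**2 (Z(p, r) = p**2*r + 1/4 = r*p**2 + 1/4 = 1/4 + r*p**2)
(L(125, -102) + Z(63, -125)) - 952 = (sqrt((-102)**2 + 125**2) + (1/4 - 125*63**2)) - 952 = (sqrt(10404 + 15625) + (1/4 - 125*3969)) - 952 = (sqrt(26029) + (1/4 - 496125)) - 952 = (sqrt(26029) - 1984499/4) - 952 = (-1984499/4 + sqrt(26029)) - 952 = -1988307/4 + sqrt(26029)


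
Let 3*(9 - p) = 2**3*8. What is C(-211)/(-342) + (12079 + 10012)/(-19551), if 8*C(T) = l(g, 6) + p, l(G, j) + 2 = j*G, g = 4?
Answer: -3191051/2815344 ≈ -1.1334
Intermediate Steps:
l(G, j) = -2 + G*j (l(G, j) = -2 + j*G = -2 + G*j)
p = -37/3 (p = 9 - 2**3*8/3 = 9 - 8*8/3 = 9 - 1/3*64 = 9 - 64/3 = -37/3 ≈ -12.333)
C(T) = 29/24 (C(T) = ((-2 + 4*6) - 37/3)/8 = ((-2 + 24) - 37/3)/8 = (22 - 37/3)/8 = (1/8)*(29/3) = 29/24)
C(-211)/(-342) + (12079 + 10012)/(-19551) = (29/24)/(-342) + (12079 + 10012)/(-19551) = (29/24)*(-1/342) + 22091*(-1/19551) = -29/8208 - 22091/19551 = -3191051/2815344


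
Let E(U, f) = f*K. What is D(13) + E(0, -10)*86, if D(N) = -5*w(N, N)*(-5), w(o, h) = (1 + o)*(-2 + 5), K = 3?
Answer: -1530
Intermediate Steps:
w(o, h) = 3 + 3*o (w(o, h) = (1 + o)*3 = 3 + 3*o)
E(U, f) = 3*f (E(U, f) = f*3 = 3*f)
D(N) = 75 + 75*N (D(N) = -5*(3 + 3*N)*(-5) = (-15 - 15*N)*(-5) = 75 + 75*N)
D(13) + E(0, -10)*86 = (75 + 75*13) + (3*(-10))*86 = (75 + 975) - 30*86 = 1050 - 2580 = -1530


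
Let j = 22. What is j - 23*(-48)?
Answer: 1126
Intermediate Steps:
j - 23*(-48) = 22 - 23*(-48) = 22 + 1104 = 1126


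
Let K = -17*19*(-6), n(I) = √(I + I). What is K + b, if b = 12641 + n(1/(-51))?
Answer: 14579 + I*√102/51 ≈ 14579.0 + 0.19803*I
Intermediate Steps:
n(I) = √2*√I (n(I) = √(2*I) = √2*√I)
b = 12641 + I*√102/51 (b = 12641 + √2*√(1/(-51)) = 12641 + √2*√(-1/51) = 12641 + √2*(I*√51/51) = 12641 + I*√102/51 ≈ 12641.0 + 0.19803*I)
K = 1938 (K = -323*(-6) = 1938)
K + b = 1938 + (12641 + I*√102/51) = 14579 + I*√102/51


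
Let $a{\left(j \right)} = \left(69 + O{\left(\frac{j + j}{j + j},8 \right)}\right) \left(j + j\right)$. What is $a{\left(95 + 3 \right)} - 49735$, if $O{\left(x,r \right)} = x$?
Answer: $-36015$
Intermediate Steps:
$a{\left(j \right)} = 140 j$ ($a{\left(j \right)} = \left(69 + \frac{j + j}{j + j}\right) \left(j + j\right) = \left(69 + \frac{2 j}{2 j}\right) 2 j = \left(69 + 2 j \frac{1}{2 j}\right) 2 j = \left(69 + 1\right) 2 j = 70 \cdot 2 j = 140 j$)
$a{\left(95 + 3 \right)} - 49735 = 140 \left(95 + 3\right) - 49735 = 140 \cdot 98 - 49735 = 13720 - 49735 = -36015$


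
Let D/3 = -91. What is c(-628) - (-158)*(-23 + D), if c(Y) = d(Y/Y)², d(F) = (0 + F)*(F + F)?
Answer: -46764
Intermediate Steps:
D = -273 (D = 3*(-91) = -273)
d(F) = 2*F² (d(F) = F*(2*F) = 2*F²)
c(Y) = 4 (c(Y) = (2*(Y/Y)²)² = (2*1²)² = (2*1)² = 2² = 4)
c(-628) - (-158)*(-23 + D) = 4 - (-158)*(-23 - 273) = 4 - (-158)*(-296) = 4 - 1*46768 = 4 - 46768 = -46764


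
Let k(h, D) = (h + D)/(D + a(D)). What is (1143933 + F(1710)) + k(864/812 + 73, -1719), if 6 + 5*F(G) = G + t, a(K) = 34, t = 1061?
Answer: 391477492652/342055 ≈ 1.1445e+6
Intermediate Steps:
F(G) = 211 + G/5 (F(G) = -6/5 + (G + 1061)/5 = -6/5 + (1061 + G)/5 = -6/5 + (1061/5 + G/5) = 211 + G/5)
k(h, D) = (D + h)/(34 + D) (k(h, D) = (h + D)/(D + 34) = (D + h)/(34 + D))
(1143933 + F(1710)) + k(864/812 + 73, -1719) = (1143933 + (211 + (1/5)*1710)) + (-1719 + (864/812 + 73))/(34 - 1719) = (1143933 + (211 + 342)) + (-1719 + (864*(1/812) + 73))/(-1685) = (1143933 + 553) - (-1719 + (216/203 + 73))/1685 = 1144486 - (-1719 + 15035/203)/1685 = 1144486 - 1/1685*(-333922/203) = 1144486 + 333922/342055 = 391477492652/342055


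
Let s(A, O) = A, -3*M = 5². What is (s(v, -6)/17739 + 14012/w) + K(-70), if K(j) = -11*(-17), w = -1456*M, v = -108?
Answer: 1124884913/5978700 ≈ 188.15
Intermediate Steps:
M = -25/3 (M = -⅓*5² = -⅓*25 = -25/3 ≈ -8.3333)
w = 36400/3 (w = -1456*(-25/3) = 36400/3 ≈ 12133.)
K(j) = 187
(s(v, -6)/17739 + 14012/w) + K(-70) = (-108/17739 + 14012/(36400/3)) + 187 = (-108*1/17739 + 14012*(3/36400)) + 187 = (-4/657 + 10509/9100) + 187 = 6868013/5978700 + 187 = 1124884913/5978700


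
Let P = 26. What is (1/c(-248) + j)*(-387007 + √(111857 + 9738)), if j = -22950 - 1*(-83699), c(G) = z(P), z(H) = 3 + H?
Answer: -681798746054/29 + 1761722*√121595/29 ≈ -2.3489e+10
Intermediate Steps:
c(G) = 29 (c(G) = 3 + 26 = 29)
j = 60749 (j = -22950 + 83699 = 60749)
(1/c(-248) + j)*(-387007 + √(111857 + 9738)) = (1/29 + 60749)*(-387007 + √(111857 + 9738)) = (1/29 + 60749)*(-387007 + √121595) = 1761722*(-387007 + √121595)/29 = -681798746054/29 + 1761722*√121595/29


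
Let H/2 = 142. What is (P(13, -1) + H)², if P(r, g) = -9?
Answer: 75625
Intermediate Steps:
H = 284 (H = 2*142 = 284)
(P(13, -1) + H)² = (-9 + 284)² = 275² = 75625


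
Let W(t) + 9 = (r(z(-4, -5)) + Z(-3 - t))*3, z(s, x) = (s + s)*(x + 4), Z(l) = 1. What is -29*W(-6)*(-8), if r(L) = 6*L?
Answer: 32016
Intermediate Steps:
z(s, x) = 2*s*(4 + x) (z(s, x) = (2*s)*(4 + x) = 2*s*(4 + x))
W(t) = 138 (W(t) = -9 + (6*(2*(-4)*(4 - 5)) + 1)*3 = -9 + (6*(2*(-4)*(-1)) + 1)*3 = -9 + (6*8 + 1)*3 = -9 + (48 + 1)*3 = -9 + 49*3 = -9 + 147 = 138)
-29*W(-6)*(-8) = -29*138*(-8) = -4002*(-8) = 32016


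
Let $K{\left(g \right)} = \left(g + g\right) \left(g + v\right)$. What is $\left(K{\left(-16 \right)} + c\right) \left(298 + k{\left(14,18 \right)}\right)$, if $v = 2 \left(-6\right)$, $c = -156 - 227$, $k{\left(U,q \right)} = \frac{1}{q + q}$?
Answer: $\frac{611553}{4} \approx 1.5289 \cdot 10^{5}$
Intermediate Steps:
$k{\left(U,q \right)} = \frac{1}{2 q}$
$c = -383$
$v = -12$
$K{\left(g \right)} = 2 g \left(-12 + g\right)$ ($K{\left(g \right)} = \left(g + g\right) \left(g - 12\right) = 2 g \left(-12 + g\right)$)
$\left(K{\left(-16 \right)} + c\right) \left(298 + k{\left(14,18 \right)}\right) = \left(2 \left(-16\right) \left(-12 - 16\right) - 383\right) \left(298 + \frac{1}{2 \cdot 18}\right) = \left(2 \left(-16\right) \left(-28\right) - 383\right) \left(298 + \frac{1}{2} \cdot \frac{1}{18}\right) = \left(896 - 383\right) \left(298 + \frac{1}{36}\right) = 513 \cdot \frac{10729}{36} = \frac{611553}{4}$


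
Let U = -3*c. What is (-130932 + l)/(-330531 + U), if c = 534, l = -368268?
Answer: 166400/110711 ≈ 1.5030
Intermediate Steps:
U = -1602 (U = -3*534 = -1602)
(-130932 + l)/(-330531 + U) = (-130932 - 368268)/(-330531 - 1602) = -499200/(-332133) = -499200*(-1/332133) = 166400/110711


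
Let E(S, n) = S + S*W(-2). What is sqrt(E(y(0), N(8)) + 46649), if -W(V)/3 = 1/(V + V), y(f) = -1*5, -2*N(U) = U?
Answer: 3*sqrt(20729)/2 ≈ 215.96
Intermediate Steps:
N(U) = -U/2
y(f) = -5
W(V) = -3/(2*V) (W(V) = -3/(V + V) = -3*1/(2*V) = -3/(2*V))
E(S, n) = 7*S/4 (E(S, n) = S + S*(-3/2/(-2)) = S + S*(-3/2*(-1/2)) = S + S*(3/4) = S + 3*S/4 = 7*S/4)
sqrt(E(y(0), N(8)) + 46649) = sqrt((7/4)*(-5) + 46649) = sqrt(-35/4 + 46649) = sqrt(186561/4) = 3*sqrt(20729)/2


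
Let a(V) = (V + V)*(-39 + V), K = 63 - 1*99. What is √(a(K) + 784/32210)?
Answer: 4*√87538115510/16105 ≈ 73.485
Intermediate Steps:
K = -36 (K = 63 - 99 = -36)
a(V) = 2*V*(-39 + V) (a(V) = (2*V)*(-39 + V) = 2*V*(-39 + V))
√(a(K) + 784/32210) = √(2*(-36)*(-39 - 36) + 784/32210) = √(2*(-36)*(-75) + 784*(1/32210)) = √(5400 + 392/16105) = √(86967392/16105) = 4*√87538115510/16105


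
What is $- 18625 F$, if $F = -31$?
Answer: $577375$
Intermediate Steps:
$- 18625 F = \left(-18625\right) \left(-31\right) = 577375$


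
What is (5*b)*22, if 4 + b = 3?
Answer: -110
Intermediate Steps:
b = -1 (b = -4 + 3 = -1)
(5*b)*22 = (5*(-1))*22 = -5*22 = -110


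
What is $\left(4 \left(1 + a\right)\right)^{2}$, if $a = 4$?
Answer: $400$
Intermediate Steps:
$\left(4 \left(1 + a\right)\right)^{2} = \left(4 \left(1 + 4\right)\right)^{2} = \left(4 \cdot 5\right)^{2} = 20^{2} = 400$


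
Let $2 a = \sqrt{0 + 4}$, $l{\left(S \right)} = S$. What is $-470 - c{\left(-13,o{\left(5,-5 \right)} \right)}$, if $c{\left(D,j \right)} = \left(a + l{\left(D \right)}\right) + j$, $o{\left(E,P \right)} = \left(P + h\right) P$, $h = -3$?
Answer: $-498$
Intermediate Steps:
$a = 1$ ($a = \frac{\sqrt{0 + 4}}{2} = \frac{\sqrt{4}}{2} = \frac{1}{2} \cdot 2 = 1$)
$o{\left(E,P \right)} = P \left(-3 + P\right)$ ($o{\left(E,P \right)} = \left(P - 3\right) P = \left(-3 + P\right) P = P \left(-3 + P\right)$)
$c{\left(D,j \right)} = 1 + D + j$ ($c{\left(D,j \right)} = \left(1 + D\right) + j = 1 + D + j$)
$-470 - c{\left(-13,o{\left(5,-5 \right)} \right)} = -470 - \left(1 - 13 - 5 \left(-3 - 5\right)\right) = -470 - \left(1 - 13 - -40\right) = -470 - \left(1 - 13 + 40\right) = -470 - 28 = -498$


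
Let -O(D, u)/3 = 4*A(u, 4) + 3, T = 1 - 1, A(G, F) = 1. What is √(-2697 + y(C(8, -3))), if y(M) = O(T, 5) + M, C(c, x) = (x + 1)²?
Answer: I*√2714 ≈ 52.096*I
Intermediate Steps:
T = 0
O(D, u) = -21 (O(D, u) = -3*(4*1 + 3) = -3*(4 + 3) = -3*7 = -21)
C(c, x) = (1 + x)²
y(M) = -21 + M
√(-2697 + y(C(8, -3))) = √(-2697 + (-21 + (1 - 3)²)) = √(-2697 + (-21 + (-2)²)) = √(-2697 + (-21 + 4)) = √(-2697 - 17) = √(-2714) = I*√2714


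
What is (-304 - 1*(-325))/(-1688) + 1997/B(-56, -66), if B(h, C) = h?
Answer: -210757/5908 ≈ -35.673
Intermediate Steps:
(-304 - 1*(-325))/(-1688) + 1997/B(-56, -66) = (-304 - 1*(-325))/(-1688) + 1997/(-56) = (-304 + 325)*(-1/1688) + 1997*(-1/56) = 21*(-1/1688) - 1997/56 = -21/1688 - 1997/56 = -210757/5908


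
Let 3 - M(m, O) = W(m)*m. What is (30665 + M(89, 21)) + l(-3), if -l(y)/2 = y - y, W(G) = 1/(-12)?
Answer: 368105/12 ≈ 30675.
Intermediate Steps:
W(G) = -1/12
M(m, O) = 3 + m/12 (M(m, O) = 3 - (-1)*m/12 = 3 + m/12)
l(y) = 0 (l(y) = -2*(y - y) = -2*0 = 0)
(30665 + M(89, 21)) + l(-3) = (30665 + (3 + (1/12)*89)) + 0 = (30665 + (3 + 89/12)) + 0 = (30665 + 125/12) + 0 = 368105/12 + 0 = 368105/12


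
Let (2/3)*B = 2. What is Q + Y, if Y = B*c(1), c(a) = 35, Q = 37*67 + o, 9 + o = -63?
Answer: 2512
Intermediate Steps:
o = -72 (o = -9 - 63 = -72)
Q = 2407 (Q = 37*67 - 72 = 2479 - 72 = 2407)
B = 3 (B = (3/2)*2 = 3)
Y = 105 (Y = 3*35 = 105)
Q + Y = 2407 + 105 = 2512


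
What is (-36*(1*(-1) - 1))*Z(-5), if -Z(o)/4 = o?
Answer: 1440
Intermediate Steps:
Z(o) = -4*o
(-36*(1*(-1) - 1))*Z(-5) = (-36*(1*(-1) - 1))*(-4*(-5)) = -36*(-1 - 1)*20 = -36*(-2)*20 = 72*20 = 1440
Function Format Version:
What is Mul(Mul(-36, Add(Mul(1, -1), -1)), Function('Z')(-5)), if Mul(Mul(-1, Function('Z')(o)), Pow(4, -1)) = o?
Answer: 1440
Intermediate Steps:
Function('Z')(o) = Mul(-4, o)
Mul(Mul(-36, Add(Mul(1, -1), -1)), Function('Z')(-5)) = Mul(Mul(-36, Add(Mul(1, -1), -1)), Mul(-4, -5)) = Mul(Mul(-36, Add(-1, -1)), 20) = Mul(Mul(-36, -2), 20) = Mul(72, 20) = 1440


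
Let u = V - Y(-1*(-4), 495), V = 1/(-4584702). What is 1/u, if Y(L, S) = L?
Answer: -4584702/18338809 ≈ -0.25000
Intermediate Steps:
V = -1/4584702 ≈ -2.1812e-7
u = -18338809/4584702 (u = -1/4584702 - (-1)*(-4) = -1/4584702 - 1*4 = -1/4584702 - 4 = -18338809/4584702 ≈ -4.0000)
1/u = 1/(-18338809/4584702) = -4584702/18338809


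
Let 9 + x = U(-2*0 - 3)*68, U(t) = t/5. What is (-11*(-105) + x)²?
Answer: 30536676/25 ≈ 1.2215e+6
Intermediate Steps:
U(t) = t/5
x = -249/5 (x = -9 + ((-2*0 - 3)/5)*68 = -9 + ((0 - 3)/5)*68 = -9 + ((⅕)*(-3))*68 = -9 - ⅗*68 = -9 - 204/5 = -249/5 ≈ -49.800)
(-11*(-105) + x)² = (-11*(-105) - 249/5)² = (1155 - 249/5)² = (5526/5)² = 30536676/25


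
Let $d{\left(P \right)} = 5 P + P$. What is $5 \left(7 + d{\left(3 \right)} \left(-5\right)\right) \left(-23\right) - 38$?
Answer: $9507$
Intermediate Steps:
$d{\left(P \right)} = 6 P$
$5 \left(7 + d{\left(3 \right)} \left(-5\right)\right) \left(-23\right) - 38 = 5 \left(7 + 6 \cdot 3 \left(-5\right)\right) \left(-23\right) - 38 = 5 \left(7 + 18 \left(-5\right)\right) \left(-23\right) - 38 = 5 \left(7 - 90\right) \left(-23\right) - 38 = 5 \left(-83\right) \left(-23\right) - 38 = \left(-415\right) \left(-23\right) - 38 = 9545 - 38 = 9507$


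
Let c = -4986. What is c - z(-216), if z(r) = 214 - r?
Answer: -5416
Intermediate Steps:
c - z(-216) = -4986 - (214 - 1*(-216)) = -4986 - (214 + 216) = -4986 - 1*430 = -4986 - 430 = -5416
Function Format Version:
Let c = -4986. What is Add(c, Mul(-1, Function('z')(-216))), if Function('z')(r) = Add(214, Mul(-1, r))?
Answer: -5416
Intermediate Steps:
Add(c, Mul(-1, Function('z')(-216))) = Add(-4986, Mul(-1, Add(214, Mul(-1, -216)))) = Add(-4986, Mul(-1, Add(214, 216))) = Add(-4986, Mul(-1, 430)) = Add(-4986, -430) = -5416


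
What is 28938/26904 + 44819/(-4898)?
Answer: -88672671/10981316 ≈ -8.0749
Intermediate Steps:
28938/26904 + 44819/(-4898) = 28938*(1/26904) + 44819*(-1/4898) = 4823/4484 - 44819/4898 = -88672671/10981316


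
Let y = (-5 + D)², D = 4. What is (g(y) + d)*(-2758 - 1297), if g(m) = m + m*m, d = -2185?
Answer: 8852065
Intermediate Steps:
y = 1 (y = (-5 + 4)² = (-1)² = 1)
g(m) = m + m²
(g(y) + d)*(-2758 - 1297) = (1*(1 + 1) - 2185)*(-2758 - 1297) = (1*2 - 2185)*(-4055) = (2 - 2185)*(-4055) = -2183*(-4055) = 8852065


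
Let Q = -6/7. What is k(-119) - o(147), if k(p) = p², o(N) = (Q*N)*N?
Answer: 32683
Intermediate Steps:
Q = -6/7 (Q = -6*⅐ = -6/7 ≈ -0.85714)
o(N) = -6*N²/7 (o(N) = (-6*N/7)*N = -6*N²/7)
k(-119) - o(147) = (-119)² - (-6)*147²/7 = 14161 - (-6)*21609/7 = 14161 - 1*(-18522) = 14161 + 18522 = 32683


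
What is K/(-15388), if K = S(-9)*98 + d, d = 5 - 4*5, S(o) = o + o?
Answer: 1779/15388 ≈ 0.11561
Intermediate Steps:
S(o) = 2*o
d = -15 (d = 5 - 20 = -15)
K = -1779 (K = (2*(-9))*98 - 15 = -18*98 - 15 = -1764 - 15 = -1779)
K/(-15388) = -1779/(-15388) = -1779*(-1/15388) = 1779/15388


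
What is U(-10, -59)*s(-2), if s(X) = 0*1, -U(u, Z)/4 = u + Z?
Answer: 0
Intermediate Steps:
U(u, Z) = -4*Z - 4*u (U(u, Z) = -4*(u + Z) = -4*(Z + u) = -4*Z - 4*u)
s(X) = 0
U(-10, -59)*s(-2) = (-4*(-59) - 4*(-10))*0 = (236 + 40)*0 = 276*0 = 0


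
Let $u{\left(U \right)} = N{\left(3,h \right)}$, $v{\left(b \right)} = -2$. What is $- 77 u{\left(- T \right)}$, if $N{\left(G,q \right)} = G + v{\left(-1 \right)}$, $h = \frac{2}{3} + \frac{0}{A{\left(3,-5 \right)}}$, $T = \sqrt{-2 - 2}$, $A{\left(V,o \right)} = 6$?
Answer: $-77$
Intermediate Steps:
$T = 2 i$ ($T = \sqrt{-4} = 2 i \approx 2.0 i$)
$h = \frac{2}{3}$ ($h = \frac{2}{3} + \frac{0}{6} = 2 \cdot \frac{1}{3} + 0 \cdot \frac{1}{6} = \frac{2}{3} + 0 = \frac{2}{3} \approx 0.66667$)
$N{\left(G,q \right)} = -2 + G$ ($N{\left(G,q \right)} = G - 2 = -2 + G$)
$u{\left(U \right)} = 1$ ($u{\left(U \right)} = -2 + 3 = 1$)
$- 77 u{\left(- T \right)} = \left(-77\right) 1 = -77$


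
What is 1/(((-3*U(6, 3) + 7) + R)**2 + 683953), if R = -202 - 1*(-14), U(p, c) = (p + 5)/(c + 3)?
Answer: 4/2874941 ≈ 1.3913e-6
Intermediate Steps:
U(p, c) = (5 + p)/(3 + c)
R = -188 (R = -202 + 14 = -188)
1/(((-3*U(6, 3) + 7) + R)**2 + 683953) = 1/(((-3*(5 + 6)/(3 + 3) + 7) - 188)**2 + 683953) = 1/(((-3*11/6 + 7) - 188)**2 + 683953) = 1/(((-11/2 + 7) - 188)**2 + 683953) = 1/((3/2 - 188)**2 + 683953) = 1/((-373/2)**2 + 683953) = 1/(139129/4 + 683953) = 1/(2874941/4) = 4/2874941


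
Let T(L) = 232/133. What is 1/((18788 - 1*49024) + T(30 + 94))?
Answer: -133/4021156 ≈ -3.3075e-5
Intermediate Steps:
T(L) = 232/133 (T(L) = 232*(1/133) = 232/133)
1/((18788 - 1*49024) + T(30 + 94)) = 1/((18788 - 1*49024) + 232/133) = 1/((18788 - 49024) + 232/133) = 1/(-30236 + 232/133) = 1/(-4021156/133) = -133/4021156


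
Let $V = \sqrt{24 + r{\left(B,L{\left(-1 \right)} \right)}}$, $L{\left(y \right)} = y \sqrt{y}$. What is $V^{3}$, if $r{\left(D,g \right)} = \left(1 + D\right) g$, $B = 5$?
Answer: $6 \sqrt{6} \left(4 - i\right)^{\frac{3}{2}} \approx 114.83 - 44.204 i$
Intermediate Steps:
$L{\left(y \right)} = y^{\frac{3}{2}}$
$r{\left(D,g \right)} = g \left(1 + D\right)$
$V = \sqrt{24 - 6 i}$ ($V = \sqrt{24 + \left(-1\right)^{\frac{3}{2}} \left(1 + 5\right)} = \sqrt{24 + - i 6} = \sqrt{24 - 6 i} \approx 4.9365 - 0.60771 i$)
$V^{3} = \left(\sqrt{24 - 6 i}\right)^{3} = \left(24 - 6 i\right)^{\frac{3}{2}}$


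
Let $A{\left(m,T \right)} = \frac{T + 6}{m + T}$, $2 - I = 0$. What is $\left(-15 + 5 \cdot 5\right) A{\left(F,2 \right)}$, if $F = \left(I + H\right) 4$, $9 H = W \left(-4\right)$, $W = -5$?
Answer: $\frac{72}{17} \approx 4.2353$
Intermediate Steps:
$I = 2$ ($I = 2 - 0 = 2 + 0 = 2$)
$H = \frac{20}{9}$ ($H = \frac{\left(-5\right) \left(-4\right)}{9} = \frac{1}{9} \cdot 20 = \frac{20}{9} \approx 2.2222$)
$F = \frac{152}{9}$ ($F = \left(2 + \frac{20}{9}\right) 4 = \frac{38}{9} \cdot 4 = \frac{152}{9} \approx 16.889$)
$A{\left(m,T \right)} = \frac{6 + T}{T + m}$
$\left(-15 + 5 \cdot 5\right) A{\left(F,2 \right)} = \left(-15 + 5 \cdot 5\right) \frac{6 + 2}{2 + \frac{152}{9}} = \left(-15 + 25\right) \frac{1}{\frac{170}{9}} \cdot 8 = 10 \cdot \frac{9}{170} \cdot 8 = 10 \cdot \frac{36}{85} = \frac{72}{17}$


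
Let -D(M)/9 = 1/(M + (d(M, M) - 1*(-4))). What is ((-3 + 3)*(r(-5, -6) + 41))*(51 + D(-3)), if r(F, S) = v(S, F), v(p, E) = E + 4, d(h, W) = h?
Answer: 0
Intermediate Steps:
v(p, E) = 4 + E
r(F, S) = 4 + F
D(M) = -9/(4 + 2*M) (D(M) = -9/(M + (M - 1*(-4))) = -9/(M + (M + 4)) = -9/(M + (4 + M)) = -9/(4 + 2*M))
((-3 + 3)*(r(-5, -6) + 41))*(51 + D(-3)) = ((-3 + 3)*((4 - 5) + 41))*(51 - 9/(4 + 2*(-3))) = (0*(-1 + 41))*(51 - 9/(4 - 6)) = (0*40)*(51 - 9/(-2)) = 0*(51 - 9*(-½)) = 0*(51 + 9/2) = 0*(111/2) = 0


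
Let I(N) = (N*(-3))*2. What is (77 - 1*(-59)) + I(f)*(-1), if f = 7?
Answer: 178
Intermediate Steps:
I(N) = -6*N (I(N) = -3*N*2 = -6*N)
(77 - 1*(-59)) + I(f)*(-1) = (77 - 1*(-59)) - 6*7*(-1) = (77 + 59) - 42*(-1) = 136 + 42 = 178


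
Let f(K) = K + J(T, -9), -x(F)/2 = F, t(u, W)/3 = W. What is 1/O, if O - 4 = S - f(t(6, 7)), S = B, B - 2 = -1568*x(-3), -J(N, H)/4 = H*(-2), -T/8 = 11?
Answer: -1/9351 ≈ -0.00010694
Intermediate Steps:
t(u, W) = 3*W
T = -88 (T = -8*11 = -88)
x(F) = -2*F
J(N, H) = 8*H (J(N, H) = -4*H*(-2) = -(-8)*H = 8*H)
B = -9406 (B = 2 - (-3136)*(-3) = 2 - 1568*6 = 2 - 9408 = -9406)
S = -9406
f(K) = -72 + K (f(K) = K + 8*(-9) = K - 72 = -72 + K)
O = -9351 (O = 4 + (-9406 - (-72 + 3*7)) = 4 + (-9406 - (-72 + 21)) = 4 + (-9406 - 1*(-51)) = 4 + (-9406 + 51) = 4 - 9355 = -9351)
1/O = 1/(-9351) = -1/9351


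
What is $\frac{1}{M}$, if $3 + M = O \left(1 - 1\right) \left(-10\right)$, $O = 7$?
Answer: $- \frac{1}{3} \approx -0.33333$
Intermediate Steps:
$M = -3$ ($M = -3 + 7 \left(1 - 1\right) \left(-10\right) = -3 + 7 \cdot 0 \left(-10\right) = -3 + 0 \left(-10\right) = -3 + 0 = -3$)
$\frac{1}{M} = \frac{1}{-3} = - \frac{1}{3}$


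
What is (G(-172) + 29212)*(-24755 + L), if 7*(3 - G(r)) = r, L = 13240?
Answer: -336693665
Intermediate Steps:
G(r) = 3 - r/7
(G(-172) + 29212)*(-24755 + L) = ((3 - ⅐*(-172)) + 29212)*(-24755 + 13240) = ((3 + 172/7) + 29212)*(-11515) = (193/7 + 29212)*(-11515) = (204677/7)*(-11515) = -336693665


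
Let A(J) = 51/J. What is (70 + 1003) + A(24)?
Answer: 8601/8 ≈ 1075.1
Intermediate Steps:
(70 + 1003) + A(24) = (70 + 1003) + 51/24 = 1073 + 51*(1/24) = 1073 + 17/8 = 8601/8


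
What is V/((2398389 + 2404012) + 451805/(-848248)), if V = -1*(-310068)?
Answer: 263014560864/4073626591643 ≈ 0.064565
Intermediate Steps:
V = 310068
V/((2398389 + 2404012) + 451805/(-848248)) = 310068/((2398389 + 2404012) + 451805/(-848248)) = 310068/(4802401 + 451805*(-1/848248)) = 310068/(4802401 - 451805/848248) = 310068/(4073626591643/848248) = 310068*(848248/4073626591643) = 263014560864/4073626591643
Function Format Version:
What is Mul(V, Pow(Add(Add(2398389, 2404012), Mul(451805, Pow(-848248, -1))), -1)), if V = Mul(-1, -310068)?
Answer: Rational(263014560864, 4073626591643) ≈ 0.064565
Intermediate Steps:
V = 310068
Mul(V, Pow(Add(Add(2398389, 2404012), Mul(451805, Pow(-848248, -1))), -1)) = Mul(310068, Pow(Add(Add(2398389, 2404012), Mul(451805, Pow(-848248, -1))), -1)) = Mul(310068, Pow(Add(4802401, Mul(451805, Rational(-1, 848248))), -1)) = Mul(310068, Pow(Add(4802401, Rational(-451805, 848248)), -1)) = Mul(310068, Pow(Rational(4073626591643, 848248), -1)) = Mul(310068, Rational(848248, 4073626591643)) = Rational(263014560864, 4073626591643)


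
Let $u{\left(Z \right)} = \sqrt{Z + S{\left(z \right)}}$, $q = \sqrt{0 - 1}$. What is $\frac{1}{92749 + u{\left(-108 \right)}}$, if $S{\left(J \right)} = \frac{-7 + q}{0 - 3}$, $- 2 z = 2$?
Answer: $\frac{3}{278247 + \sqrt{3} \sqrt{-317 - i}} \approx 1.0782 \cdot 10^{-5} + 1.195 \cdot 10^{-9} i$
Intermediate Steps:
$z = -1$ ($z = \left(- \frac{1}{2}\right) 2 = -1$)
$q = i$ ($q = \sqrt{-1} = i \approx 1.0 i$)
$S{\left(J \right)} = \frac{7}{3} - \frac{i}{3}$ ($S{\left(J \right)} = \frac{-7 + i}{0 - 3} = \frac{-7 + i}{-3} = \left(-7 + i\right) \left(- \frac{1}{3}\right) = \frac{7}{3} - \frac{i}{3}$)
$u{\left(Z \right)} = \sqrt{\frac{7}{3} + Z - \frac{i}{3}}$ ($u{\left(Z \right)} = \sqrt{Z + \left(\frac{7}{3} - \frac{i}{3}\right)} = \sqrt{\frac{7}{3} + Z - \frac{i}{3}}$)
$\frac{1}{92749 + u{\left(-108 \right)}} = \frac{1}{92749 + \frac{\sqrt{21 - 3 i + 9 \left(-108\right)}}{3}} = \frac{1}{92749 + \frac{\sqrt{21 - 3 i - 972}}{3}} = \frac{1}{92749 + \frac{\sqrt{-951 - 3 i}}{3}}$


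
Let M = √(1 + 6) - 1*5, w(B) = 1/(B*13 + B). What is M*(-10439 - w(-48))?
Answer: 35075035/672 - 7015007*√7/672 ≈ 24576.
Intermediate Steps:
w(B) = 1/(14*B) (w(B) = 1/(13*B + B) = 1/(14*B))
M = -5 + √7 (M = √7 - 5 = -5 + √7 ≈ -2.3542)
M*(-10439 - w(-48)) = (-5 + √7)*(-10439 - 1/(14*(-48))) = (-5 + √7)*(-10439 - (-1)/(14*48)) = (-5 + √7)*(-10439 - 1*(-1/672)) = (-5 + √7)*(-10439 + 1/672) = (-5 + √7)*(-7015007/672) = 35075035/672 - 7015007*√7/672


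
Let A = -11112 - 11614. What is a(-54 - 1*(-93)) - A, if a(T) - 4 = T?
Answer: 22769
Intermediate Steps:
a(T) = 4 + T
A = -22726
a(-54 - 1*(-93)) - A = (4 + (-54 - 1*(-93))) - 1*(-22726) = (4 + (-54 + 93)) + 22726 = (4 + 39) + 22726 = 43 + 22726 = 22769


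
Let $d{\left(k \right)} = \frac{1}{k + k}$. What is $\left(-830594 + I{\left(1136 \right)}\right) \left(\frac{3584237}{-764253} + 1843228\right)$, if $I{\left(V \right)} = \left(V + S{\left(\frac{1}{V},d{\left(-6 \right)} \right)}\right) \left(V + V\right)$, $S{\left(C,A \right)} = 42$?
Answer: $\frac{866729681605683478}{254751} \approx 3.4023 \cdot 10^{12}$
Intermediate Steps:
$d{\left(k \right)} = \frac{1}{2 k}$
$I{\left(V \right)} = 2 V \left(42 + V\right)$ ($I{\left(V \right)} = \left(V + 42\right) \left(V + V\right) = \left(42 + V\right) 2 V = 2 V \left(42 + V\right)$)
$\left(-830594 + I{\left(1136 \right)}\right) \left(\frac{3584237}{-764253} + 1843228\right) = \left(-830594 + 2 \cdot 1136 \left(42 + 1136\right)\right) \left(\frac{3584237}{-764253} + 1843228\right) = \left(-830594 + 2 \cdot 1136 \cdot 1178\right) \left(3584237 \left(- \frac{1}{764253}\right) + 1843228\right) = \left(-830594 + 2676416\right) \left(- \frac{3584237}{764253} + 1843228\right) = 1845822 \cdot \frac{1408688944447}{764253} = \frac{866729681605683478}{254751}$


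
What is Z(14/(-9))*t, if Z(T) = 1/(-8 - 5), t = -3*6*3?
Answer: 54/13 ≈ 4.1538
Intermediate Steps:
t = -54 (t = -18*3 = -54)
Z(T) = -1/13 (Z(T) = 1/(-13) = -1/13)
Z(14/(-9))*t = -1/13*(-54) = 54/13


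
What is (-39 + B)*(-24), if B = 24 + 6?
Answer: 216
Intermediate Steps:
B = 30
(-39 + B)*(-24) = (-39 + 30)*(-24) = -9*(-24) = 216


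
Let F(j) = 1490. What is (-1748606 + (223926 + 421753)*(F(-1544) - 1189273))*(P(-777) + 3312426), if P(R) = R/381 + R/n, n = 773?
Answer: -249392711826873939331480/98171 ≈ -2.5404e+18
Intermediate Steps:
P(R) = 1154*R/294513 (P(R) = R/381 + R/773 = 1154*R/294513)
(-1748606 + (223926 + 421753)*(F(-1544) - 1189273))*(P(-777) + 3312426) = (-1748606 + (223926 + 421753)*(1490 - 1189273))*((1154/294513)*(-777) + 3312426) = (-1748606 + 645679*(-1187783))*(-298886/98171 + 3312426) = (-1748606 - 766926539657)*(325183873960/98171) = -766928288263*325183873960/98171 = -249392711826873939331480/98171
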